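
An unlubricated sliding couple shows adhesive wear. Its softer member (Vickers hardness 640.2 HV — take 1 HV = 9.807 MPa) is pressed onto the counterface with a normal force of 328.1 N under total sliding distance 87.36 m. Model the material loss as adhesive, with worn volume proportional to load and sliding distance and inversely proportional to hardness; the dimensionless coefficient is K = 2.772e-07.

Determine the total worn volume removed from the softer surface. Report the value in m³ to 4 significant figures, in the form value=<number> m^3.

All working math holds full precision; intermediates are shown rounded; one last rounding: four significant digits.
Convert: Hardness H = 640.2 HV × 9.807 MPa/HV = 6278 MPa = 6.278e+09 Pa.
In SI base units: W = 328.1 N, H = 6.278e+09 Pa, K = 2.772e-07.
Worn volume V = K·W·L/H = 2.772e-07 · 328.1 · 87.36 / 6.278e+09 = 1.265e-12 m³.

value=1.265e-12 m^3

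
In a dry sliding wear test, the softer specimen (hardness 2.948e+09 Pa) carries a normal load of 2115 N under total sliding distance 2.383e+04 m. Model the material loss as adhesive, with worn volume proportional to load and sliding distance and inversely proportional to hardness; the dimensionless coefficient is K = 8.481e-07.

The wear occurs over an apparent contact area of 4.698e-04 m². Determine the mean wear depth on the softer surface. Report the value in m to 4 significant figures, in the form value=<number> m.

value=3.086e-05 m

The intermediates are printed rounded; the algebra carries full float precision — rounded just once to four significant figures.
Collected in SI base units: W = 2115 N, H = 2.948e+09 Pa, K = 8.481e-07.
Wear volume V = K·W·L/H = 8.481e-07 · 2115 · 2.383e+04 / 2.948e+09 = 1.450e-08 m³.
Mean wear depth h = V/A = 1.450e-08 / 4.698e-04 = 3.086e-05 m.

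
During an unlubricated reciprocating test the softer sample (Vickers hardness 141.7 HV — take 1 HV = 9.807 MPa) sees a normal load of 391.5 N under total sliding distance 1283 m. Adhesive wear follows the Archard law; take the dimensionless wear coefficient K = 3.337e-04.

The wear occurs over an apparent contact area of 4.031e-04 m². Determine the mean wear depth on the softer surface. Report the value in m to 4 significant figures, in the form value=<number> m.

All arithmetic holds full precision, and intermediates are printed rounded. Rounded just once, at four significant digits.
Convert: Hardness H = 141.7 HV × 9.807 MPa/HV = 1390 MPa = 1.390e+09 Pa.
As SI base values: W = 391.5 N, H = 1.390e+09 Pa, K = 3.337e-04.
Apply Archard: V = K·W·L/H = 3.337e-04 · 391.5 · 1283 / 1.390e+09 = 1.206e-07 m³.
Mean wear depth h = V/A = 1.206e-07 / 4.031e-04 = 2.992e-04 m.

value=2.992e-04 m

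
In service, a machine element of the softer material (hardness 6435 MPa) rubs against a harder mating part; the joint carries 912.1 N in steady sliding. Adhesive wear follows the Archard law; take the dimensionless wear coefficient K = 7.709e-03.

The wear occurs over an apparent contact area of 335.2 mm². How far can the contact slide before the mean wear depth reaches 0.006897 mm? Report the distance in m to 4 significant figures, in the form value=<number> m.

value=2.116 m

Each operation holds exact precision — intermediates are printed rounded. Rounded once at the end, at 4 significant figures.
Convert: Hardness H = 6435 MPa = 6.435e+09 Pa.
Convert: Contact area A = 335.2 mm² = 3.352e-04 m².
Convert: Depth limit h_lim = 0.006897 mm = 6.897e-06 m.
Expressed in SI base units: W = 912.1 N, H = 6.435e+09 Pa, K = 7.709e-03.
Wearable volume V_lim = h_lim·A = 6.897e-06 · 3.352e-04 = 2.312e-09 m³.
Thus life L = V_lim·H/(K·W) = 2.312e-09 · 6.435e+09 / (7.709e-03 · 912.1) = 2.116 m.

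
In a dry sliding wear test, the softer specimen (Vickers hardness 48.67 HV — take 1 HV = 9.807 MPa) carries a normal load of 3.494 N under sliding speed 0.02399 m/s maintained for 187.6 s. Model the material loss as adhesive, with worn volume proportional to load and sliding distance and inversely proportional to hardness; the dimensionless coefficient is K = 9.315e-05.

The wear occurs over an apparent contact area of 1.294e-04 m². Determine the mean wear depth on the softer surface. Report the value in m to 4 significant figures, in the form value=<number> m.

value=2.372e-08 m

Intermediates are shown rounded. The algebra maintains full float precision — rounded once at the end: 4 significant digits.
Convert: Distance L = v·t = 0.02399 m/s × 187.6 s = 4.501 m.
Convert: Hardness H = 48.67 HV × 9.807 MPa/HV = 477.3 MPa = 4.773e+08 Pa.
Restated in SI base units: W = 3.494 N, H = 4.773e+08 Pa, K = 9.315e-05.
Wear volume V = K·W·L/H = 9.315e-05 · 3.494 · 4.501 / 4.773e+08 = 3.069e-12 m³.
Depth of wear h = V/A = 3.069e-12 / 1.294e-04 = 2.372e-08 m.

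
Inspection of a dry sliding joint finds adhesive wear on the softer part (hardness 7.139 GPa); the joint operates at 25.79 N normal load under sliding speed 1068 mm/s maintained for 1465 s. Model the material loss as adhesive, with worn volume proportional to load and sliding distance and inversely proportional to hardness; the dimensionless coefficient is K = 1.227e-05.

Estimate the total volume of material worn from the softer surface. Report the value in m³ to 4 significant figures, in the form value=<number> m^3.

value=6.935e-11 m^3

All working math keeps exact precision. Intermediate values are displayed rounded — one final rounding, at 4 significant digits.
Sliding speed v = 1068 mm/s = 1.068 m/s. The distance L = v·t = 1.068 m/s × 1465 s = 1565 m.
Hardness H = 7.139 GPa = 7.139e+09 Pa.
As SI base values: W = 25.79 N, H = 7.139e+09 Pa, K = 1.227e-05.
Apply Archard: V = K·W·L/H = 1.227e-05 · 25.79 · 1565 / 7.139e+09 = 6.935e-11 m³.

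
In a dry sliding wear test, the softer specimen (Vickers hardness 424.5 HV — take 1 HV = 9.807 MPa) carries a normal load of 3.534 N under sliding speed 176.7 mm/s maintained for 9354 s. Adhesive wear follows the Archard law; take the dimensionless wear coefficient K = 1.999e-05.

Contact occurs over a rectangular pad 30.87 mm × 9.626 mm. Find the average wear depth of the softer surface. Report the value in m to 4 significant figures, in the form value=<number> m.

value=9.439e-08 m

All working math holds exact precision; the intermediates are shown rounded — one final rounding: 4 significant figures.
Convert: Sliding speed v = 176.7 mm/s = 0.1767 m/s. The distance L = v·t = 0.1767 m/s × 9354 s = 1653 m.
Convert: Hardness H = 424.5 HV × 9.807 MPa/HV = 4163 MPa = 4.163e+09 Pa.
Convert: Pad sides 30.87 mm × 9.626 mm = 0.03087 m × 0.009626 m. Contact area A = 0.03087 m × 0.009626 m = 2.972e-04 m².
Collected in SI base units: W = 3.534 N, H = 4.163e+09 Pa, K = 1.999e-05.
Volume removed: V = K·W·L/H = 1.999e-05 · 3.534 · 1653 / 4.163e+09 = 2.805e-11 m³.
Mean wear depth h = V/A = 2.805e-11 / 2.972e-04 = 9.439e-08 m.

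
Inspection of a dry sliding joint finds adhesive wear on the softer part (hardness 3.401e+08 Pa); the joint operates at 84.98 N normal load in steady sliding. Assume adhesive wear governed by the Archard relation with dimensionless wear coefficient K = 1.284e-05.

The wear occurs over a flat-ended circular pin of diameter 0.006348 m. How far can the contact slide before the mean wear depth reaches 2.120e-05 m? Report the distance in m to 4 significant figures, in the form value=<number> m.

value=209.1 m

Displayed values are rounded; every step keeps exact precision; a single final rounding to four significant figures.
Convert: Contact area A = π·d²/4 = π·(0.006348 m)²/4 = 3.165e-05 m².
SI base units throughout: W = 84.98 N, H = 3.401e+08 Pa, K = 1.284e-05.
Volume at the limit: V_lim = h_lim·A = 2.120e-05 · 3.165e-05 = 6.710e-10 m³.
Inverting, life L = V_lim·H/(K·W) = 6.710e-10 · 3.401e+08 / (1.284e-05 · 84.98) = 209.1 m.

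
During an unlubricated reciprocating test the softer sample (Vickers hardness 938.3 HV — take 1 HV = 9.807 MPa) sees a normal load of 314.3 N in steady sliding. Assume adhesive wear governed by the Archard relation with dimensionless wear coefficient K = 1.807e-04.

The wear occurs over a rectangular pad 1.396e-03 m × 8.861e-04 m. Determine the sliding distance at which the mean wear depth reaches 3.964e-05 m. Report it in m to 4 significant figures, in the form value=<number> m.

value=7.945 m

Shown intermediates are rounded, and every step holds full precision. Rounded once at the end, at 4 significant figures.
Hardness H = 938.3 HV × 9.807 MPa/HV = 9202 MPa = 9.202e+09 Pa.
Contact area A = 1.396e-03 m × 8.861e-04 m = 1.237e-06 m².
SI base units throughout: W = 314.3 N, H = 9.202e+09 Pa, K = 1.807e-04.
Limit volume V_lim = h_lim·A = 3.964e-05 · 1.237e-06 = 4.903e-11 m³.
Life L = V_lim·H/(K·W) = 4.903e-11 · 9.202e+09 / (1.807e-04 · 314.3) = 7.945 m.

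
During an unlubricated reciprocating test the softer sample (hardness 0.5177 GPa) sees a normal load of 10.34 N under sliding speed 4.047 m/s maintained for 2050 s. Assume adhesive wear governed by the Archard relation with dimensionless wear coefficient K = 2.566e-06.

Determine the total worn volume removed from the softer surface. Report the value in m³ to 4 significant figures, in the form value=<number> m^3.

value=4.252e-10 m^3

Every step carries full precision; printed values are rounded. Rounded just once to four significant digits.
Sliding distance L = v·t = 4.047 m/s × 2050 s = 8296 m.
Hardness H = 0.5177 GPa = 5.177e+08 Pa.
Collected in SI base units: W = 10.34 N, H = 5.177e+08 Pa, K = 2.566e-06.
Archard volume V = K·W·L/H = 2.566e-06 · 10.34 · 8296 / 5.177e+08 = 4.252e-10 m³.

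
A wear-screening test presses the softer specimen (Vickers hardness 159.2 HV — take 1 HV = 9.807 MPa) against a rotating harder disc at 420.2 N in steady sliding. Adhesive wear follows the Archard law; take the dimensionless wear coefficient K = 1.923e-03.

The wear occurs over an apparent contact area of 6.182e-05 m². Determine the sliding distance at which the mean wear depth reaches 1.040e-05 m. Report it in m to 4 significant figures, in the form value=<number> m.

The computation holds full float precision — intermediate values are displayed rounded, and a single final rounding, at four significant figures.
Hardness H = 159.2 HV × 9.807 MPa/HV = 1561 MPa = 1.561e+09 Pa.
SI base units throughout: W = 420.2 N, H = 1.561e+09 Pa, K = 1.923e-03.
Volume at the limit: V_lim = h_lim·A = 1.040e-05 · 6.182e-05 = 6.429e-10 m³.
Inverting, life L = V_lim·H/(K·W) = 6.429e-10 · 1.561e+09 / (1.923e-03 · 420.2) = 1.242 m.

value=1.242 m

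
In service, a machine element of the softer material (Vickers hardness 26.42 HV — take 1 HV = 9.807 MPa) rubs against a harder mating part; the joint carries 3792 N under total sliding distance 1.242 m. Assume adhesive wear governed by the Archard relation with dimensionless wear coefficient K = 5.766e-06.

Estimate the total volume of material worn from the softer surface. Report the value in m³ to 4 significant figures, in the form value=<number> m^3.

value=1.048e-10 m^3

Quoted intermediates are rounded; the computation keeps full precision. Rounded just once, at four significant figures.
Hardness H = 26.42 HV × 9.807 MPa/HV = 259.1 MPa = 2.591e+08 Pa.
Working in SI base units: W = 3792 N, H = 2.591e+08 Pa, K = 5.766e-06.
Archard volume V = K·W·L/H = 5.766e-06 · 3792 · 1.242 / 2.591e+08 = 1.048e-10 m³.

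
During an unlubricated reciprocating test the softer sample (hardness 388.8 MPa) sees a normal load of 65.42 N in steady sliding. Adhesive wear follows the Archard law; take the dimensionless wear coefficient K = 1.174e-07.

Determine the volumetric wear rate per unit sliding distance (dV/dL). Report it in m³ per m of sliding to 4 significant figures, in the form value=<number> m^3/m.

value=1.975e-14 m^3/m

The intermediates are printed rounded; each operation maintains exact precision, and rounded once at the end to four significant figures.
Convert: Hardness H = 388.8 MPa = 3.888e+08 Pa.
Working in SI base units: W = 65.42 N, H = 3.888e+08 Pa, K = 1.174e-07.
Sliding wear rate dV/dL = K·W/H, per unit distance: 1.174e-07 · 65.42 / 3.888e+08 = 1.975e-14 m³/m.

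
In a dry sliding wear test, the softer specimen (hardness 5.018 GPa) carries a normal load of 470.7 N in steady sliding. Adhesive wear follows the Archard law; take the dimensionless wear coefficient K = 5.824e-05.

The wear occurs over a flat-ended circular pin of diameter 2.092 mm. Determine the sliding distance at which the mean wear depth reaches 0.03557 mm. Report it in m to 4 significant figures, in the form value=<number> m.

value=22.38 m

Intermediates are displayed rounded — every step carries exact precision; rounded just once, at 4 significant figures.
Convert: Hardness H = 5.018 GPa = 5.018e+09 Pa.
Convert: Pin diameter d = 2.092 mm = 0.002092 m. Contact area A = π·d²/4 = π·(0.002092 m)²/4 = 3.437e-06 m².
Convert: Depth limit h_lim = 0.03557 mm = 3.557e-05 m.
Expressed in SI base units: W = 470.7 N, H = 5.018e+09 Pa, K = 5.824e-05.
Permissible volume V_lim = h_lim·A = 3.557e-05 · 3.437e-06 = 1.223e-10 m³.
Life L = V_lim·H/(K·W) = 1.223e-10 · 5.018e+09 / (5.824e-05 · 470.7) = 22.38 m.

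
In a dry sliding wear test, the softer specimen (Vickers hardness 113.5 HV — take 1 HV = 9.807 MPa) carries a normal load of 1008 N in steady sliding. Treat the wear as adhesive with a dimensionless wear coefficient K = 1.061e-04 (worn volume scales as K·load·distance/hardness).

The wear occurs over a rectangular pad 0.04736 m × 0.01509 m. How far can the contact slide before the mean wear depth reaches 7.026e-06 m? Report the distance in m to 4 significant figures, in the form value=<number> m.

value=52.26 m

Shown intermediates are rounded, and the computation carries exact precision — one final rounding, at four significant digits.
Hardness H = 113.5 HV × 9.807 MPa/HV = 1113 MPa = 1.113e+09 Pa.
Contact area A = 0.04736 m × 0.01509 m = 7.147e-04 m².
Collected in SI base units: W = 1008 N, H = 1.113e+09 Pa, K = 1.061e-04.
Wearable volume V_lim = h_lim·A = 7.026e-06 · 7.147e-04 = 5.021e-09 m³.
Life L = V_lim·H/(K·W) = 5.021e-09 · 1.113e+09 / (1.061e-04 · 1008) = 52.26 m.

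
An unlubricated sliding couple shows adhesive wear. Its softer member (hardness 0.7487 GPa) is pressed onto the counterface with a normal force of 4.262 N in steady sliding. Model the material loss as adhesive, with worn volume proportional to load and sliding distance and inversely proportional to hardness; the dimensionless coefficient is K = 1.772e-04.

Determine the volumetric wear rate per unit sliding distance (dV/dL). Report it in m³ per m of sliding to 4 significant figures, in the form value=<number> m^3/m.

value=1.009e-12 m^3/m

All arithmetic maintains full precision; intermediate values are displayed rounded — one last rounding, at 4 significant digits.
Hardness H = 0.7487 GPa = 7.487e+08 Pa.
Expressed in SI base units: W = 4.262 N, H = 7.487e+08 Pa, K = 1.772e-04.
Rate of wear dV/dL = K·W/H, so: 1.772e-04 · 4.262 / 7.487e+08 = 1.009e-12 m³/m.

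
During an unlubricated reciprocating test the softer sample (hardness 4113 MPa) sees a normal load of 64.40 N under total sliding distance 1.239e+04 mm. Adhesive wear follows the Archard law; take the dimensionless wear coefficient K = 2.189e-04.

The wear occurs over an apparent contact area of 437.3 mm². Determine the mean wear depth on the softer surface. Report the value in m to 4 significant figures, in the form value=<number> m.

Intermediate values are shown rounded, and the computation runs at full float precision — one final rounding, at 4 significant figures.
Path length L = 1.239e+04 mm = 12.39 m.
Hardness H = 4113 MPa = 4.113e+09 Pa.
Contact area A = 437.3 mm² = 4.373e-04 m².
In SI base units: W = 64.40 N, H = 4.113e+09 Pa, K = 2.189e-04.
The Archard volume V = K·W·L/H = 2.189e-04 · 64.40 · 12.39 / 4.113e+09 = 4.247e-11 m³.
Depth of wear h = V/A = 4.247e-11 / 4.373e-04 = 9.711e-08 m.

value=9.711e-08 m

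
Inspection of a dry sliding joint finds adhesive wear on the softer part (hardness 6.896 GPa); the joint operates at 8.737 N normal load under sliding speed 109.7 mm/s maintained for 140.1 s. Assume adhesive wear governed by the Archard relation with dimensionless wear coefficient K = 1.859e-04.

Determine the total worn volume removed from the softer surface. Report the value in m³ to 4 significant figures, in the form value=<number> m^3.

The algebra carries full precision, and quoted intermediates are rounded — a lone final rounding to four significant figures.
Convert: Sliding speed v = 109.7 mm/s = 0.1097 m/s. Sliding distance L = v·t = 0.1097 m/s × 140.1 s = 15.37 m.
Convert: Hardness H = 6.896 GPa = 6.896e+09 Pa.
Expressed in SI base units: W = 8.737 N, H = 6.896e+09 Pa, K = 1.859e-04.
Archard volume V = K·W·L/H = 1.859e-04 · 8.737 · 15.37 / 6.896e+09 = 3.620e-12 m³.

value=3.620e-12 m^3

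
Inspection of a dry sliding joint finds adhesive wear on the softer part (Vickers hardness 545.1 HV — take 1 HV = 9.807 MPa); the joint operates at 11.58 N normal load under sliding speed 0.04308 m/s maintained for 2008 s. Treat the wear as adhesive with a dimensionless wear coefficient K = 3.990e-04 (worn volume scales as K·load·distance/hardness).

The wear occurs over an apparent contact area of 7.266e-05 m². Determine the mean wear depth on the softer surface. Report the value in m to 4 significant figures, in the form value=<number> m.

value=1.029e-06 m

Each operation holds full precision — printed values are rounded — one last rounding: four significant digits.
Convert: Distance covered L = v·t = 0.04308 m/s × 2008 s = 86.50 m.
Convert: Hardness H = 545.1 HV × 9.807 MPa/HV = 5346 MPa = 5.346e+09 Pa.
In SI base units: W = 11.58 N, H = 5.346e+09 Pa, K = 3.990e-04.
Wear volume V = K·W·L/H = 3.990e-04 · 11.58 · 86.50 / 5.346e+09 = 7.477e-11 m³.
Wear depth h = V/A = 7.477e-11 / 7.266e-05 = 1.029e-06 m.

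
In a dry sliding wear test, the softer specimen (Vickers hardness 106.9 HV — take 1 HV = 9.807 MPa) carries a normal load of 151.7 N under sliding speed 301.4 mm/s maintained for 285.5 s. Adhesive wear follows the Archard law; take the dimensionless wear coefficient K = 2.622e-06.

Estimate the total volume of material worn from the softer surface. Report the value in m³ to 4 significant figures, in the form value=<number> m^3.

Printed values are rounded. All working math carries exact precision — a single final rounding, at four significant figures.
Sliding speed v = 301.4 mm/s = 0.3014 m/s. Sliding distance L = v·t = 0.3014 m/s × 285.5 s = 86.05 m.
Hardness H = 106.9 HV × 9.807 MPa/HV = 1048 MPa = 1.048e+09 Pa.
Working in SI base units: W = 151.7 N, H = 1.048e+09 Pa, K = 2.622e-06.
By Archard's law, V = K·W·L/H = 2.622e-06 · 151.7 · 86.05 / 1.048e+09 = 3.265e-11 m³.

value=3.265e-11 m^3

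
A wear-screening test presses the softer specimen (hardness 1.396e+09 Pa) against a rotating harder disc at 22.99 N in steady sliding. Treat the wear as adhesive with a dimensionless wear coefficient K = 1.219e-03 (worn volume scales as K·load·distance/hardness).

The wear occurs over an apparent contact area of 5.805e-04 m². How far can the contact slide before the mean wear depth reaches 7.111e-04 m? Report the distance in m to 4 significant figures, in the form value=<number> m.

The computation keeps full precision — intermediate values are shown rounded; one final rounding, at four significant digits.
SI base units throughout: W = 22.99 N, H = 1.396e+09 Pa, K = 1.219e-03.
Wearable volume V_lim = h_lim·A = 7.111e-04 · 5.805e-04 = 4.128e-07 m³.
Sliding life L = V_lim·H/(K·W) = 4.128e-07 · 1.396e+09 / (1.219e-03 · 22.99) = 2.056e+04 m.

value=2.056e+04 m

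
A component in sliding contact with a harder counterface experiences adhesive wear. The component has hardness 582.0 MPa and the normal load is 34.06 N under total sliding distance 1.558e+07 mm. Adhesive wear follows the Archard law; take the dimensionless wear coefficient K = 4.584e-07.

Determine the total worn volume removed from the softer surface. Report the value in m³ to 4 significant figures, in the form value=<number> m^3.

value=4.180e-10 m^3

Displayed values are rounded — all arithmetic carries exact precision, and one final rounding to 4 significant figures.
Convert: Total distance L = 1.558e+07 mm = 1.558e+04 m.
Convert: Hardness H = 582.0 MPa = 5.820e+08 Pa.
In SI base units, W = 34.06 N, H = 5.820e+08 Pa, K = 4.584e-07.
Wear volume V = K·W·L/H = 4.584e-07 · 34.06 · 1.558e+04 / 5.820e+08 = 4.180e-10 m³.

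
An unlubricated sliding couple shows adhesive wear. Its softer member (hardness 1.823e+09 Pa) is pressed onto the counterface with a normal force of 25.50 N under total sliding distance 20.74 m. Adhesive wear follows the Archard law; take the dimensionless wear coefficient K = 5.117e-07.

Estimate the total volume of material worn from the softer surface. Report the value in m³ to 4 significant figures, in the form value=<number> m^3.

value=1.484e-13 m^3

The intermediates are printed rounded, and all arithmetic holds full precision; a single final rounding, at four significant digits.
Restated in SI base units: W = 25.50 N, H = 1.823e+09 Pa, K = 5.117e-07.
Wear volume V = K·W·L/H = 5.117e-07 · 25.50 · 20.74 / 1.823e+09 = 1.484e-13 m³.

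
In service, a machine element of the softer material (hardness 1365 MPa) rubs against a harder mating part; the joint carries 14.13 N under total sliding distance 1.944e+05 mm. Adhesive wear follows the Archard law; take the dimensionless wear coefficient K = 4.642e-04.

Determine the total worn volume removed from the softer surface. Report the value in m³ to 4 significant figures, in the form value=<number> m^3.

value=9.341e-10 m^3

Intermediates are displayed rounded; all arithmetic holds exact precision — a single final rounding, at 4 significant digits.
Convert: Distance covered L = 1.944e+05 mm = 194.4 m.
Convert: Hardness H = 1365 MPa = 1.365e+09 Pa.
Expressed in SI base units: W = 14.13 N, H = 1.365e+09 Pa, K = 4.642e-04.
By Archard's law, V = K·W·L/H = 4.642e-04 · 14.13 · 194.4 / 1.365e+09 = 9.341e-10 m³.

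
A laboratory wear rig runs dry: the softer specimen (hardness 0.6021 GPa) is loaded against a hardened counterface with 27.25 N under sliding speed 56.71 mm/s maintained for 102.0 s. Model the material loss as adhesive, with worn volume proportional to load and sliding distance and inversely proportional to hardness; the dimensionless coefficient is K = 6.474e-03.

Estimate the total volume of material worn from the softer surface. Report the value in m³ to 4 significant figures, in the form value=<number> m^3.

value=1.695e-09 m^3

Intermediate values are shown rounded; all working math runs at exact precision — rounded just once, at four significant digits.
Convert: Sliding speed v = 56.71 mm/s = 0.05671 m/s. Distance covered L = v·t = 0.05671 m/s × 102.0 s = 5.784 m.
Convert: Hardness H = 0.6021 GPa = 6.021e+08 Pa.
In SI base units: W = 27.25 N, H = 6.021e+08 Pa, K = 6.474e-03.
Archard volume V = K·W·L/H = 6.474e-03 · 27.25 · 5.784 / 6.021e+08 = 1.695e-09 m³.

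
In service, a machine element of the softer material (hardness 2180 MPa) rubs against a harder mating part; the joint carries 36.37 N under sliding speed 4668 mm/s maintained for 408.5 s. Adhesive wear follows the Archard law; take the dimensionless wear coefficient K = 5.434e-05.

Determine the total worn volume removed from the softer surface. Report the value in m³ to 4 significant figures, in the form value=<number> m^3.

Shown intermediates are rounded; the algebra keeps exact precision — rounded just once: 4 significant figures.
Convert: Sliding speed v = 4668 mm/s = 4.668 m/s. Distance L = v·t = 4.668 m/s × 408.5 s = 1907 m.
Convert: Hardness H = 2180 MPa = 2.180e+09 Pa.
Collected in SI base units: W = 36.37 N, H = 2.180e+09 Pa, K = 5.434e-05.
The Archard volume V = K·W·L/H = 5.434e-05 · 36.37 · 1907 / 2.180e+09 = 1.729e-09 m³.

value=1.729e-09 m^3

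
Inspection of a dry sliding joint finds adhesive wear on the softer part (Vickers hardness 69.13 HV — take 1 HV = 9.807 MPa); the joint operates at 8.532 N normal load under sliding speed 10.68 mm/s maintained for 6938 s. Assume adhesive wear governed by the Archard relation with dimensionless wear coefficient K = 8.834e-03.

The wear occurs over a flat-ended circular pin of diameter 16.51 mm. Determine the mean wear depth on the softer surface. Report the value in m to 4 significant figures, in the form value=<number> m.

value=3.848e-05 m

The computation keeps full float precision; the intermediates appear rounded; one last rounding: four significant figures.
Convert: Sliding speed v = 10.68 mm/s = 0.01068 m/s. Distance covered L = v·t = 0.01068 m/s × 6938 s = 74.10 m.
Convert: Hardness H = 69.13 HV × 9.807 MPa/HV = 678.0 MPa = 6.780e+08 Pa.
Convert: Pin diameter d = 16.51 mm = 0.01651 m. Contact area A = π·d²/4 = π·(0.01651 m)²/4 = 2.141e-04 m².
As SI base values: W = 8.532 N, H = 6.780e+08 Pa, K = 8.834e-03.
Apply Archard: V = K·W·L/H = 8.834e-03 · 8.532 · 74.10 / 6.780e+08 = 8.238e-09 m³.
Depth of wear h = V/A = 8.238e-09 / 2.141e-04 = 3.848e-05 m.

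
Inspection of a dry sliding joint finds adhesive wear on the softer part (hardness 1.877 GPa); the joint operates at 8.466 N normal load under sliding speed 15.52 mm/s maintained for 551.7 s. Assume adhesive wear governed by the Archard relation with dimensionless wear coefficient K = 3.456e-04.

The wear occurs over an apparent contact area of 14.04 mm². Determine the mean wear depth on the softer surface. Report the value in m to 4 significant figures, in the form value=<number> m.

The computation maintains full float precision; intermediates appear rounded, and one last rounding, at 4 significant figures.
Sliding speed v = 15.52 mm/s = 0.01552 m/s. Path length L = v·t = 0.01552 m/s × 551.7 s = 8.562 m.
Hardness H = 1.877 GPa = 1.877e+09 Pa.
Contact area A = 14.04 mm² = 1.404e-05 m².
In SI base units: W = 8.466 N, H = 1.877e+09 Pa, K = 3.456e-04.
Worn volume V = K·W·L/H = 3.456e-04 · 8.466 · 8.562 / 1.877e+09 = 1.335e-11 m³.
Wear depth h = V/A = 1.335e-11 / 1.404e-05 = 9.506e-07 m.

value=9.506e-07 m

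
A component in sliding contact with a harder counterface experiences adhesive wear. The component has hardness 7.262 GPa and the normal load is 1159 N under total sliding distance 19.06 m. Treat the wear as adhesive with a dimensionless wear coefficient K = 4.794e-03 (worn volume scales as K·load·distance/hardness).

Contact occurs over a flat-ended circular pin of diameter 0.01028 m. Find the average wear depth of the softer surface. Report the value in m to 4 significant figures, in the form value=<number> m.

value=1.757e-04 m

Intermediate values are printed rounded, and the computation carries full precision; rounded once at the end: four significant digits.
Convert: Hardness H = 7.262 GPa = 7.262e+09 Pa.
Convert: Contact area A = π·d²/4 = π·(0.01028 m)²/4 = 8.300e-05 m².
SI base units throughout: W = 1159 N, H = 7.262e+09 Pa, K = 4.794e-03.
Archard volume V = K·W·L/H = 4.794e-03 · 1159 · 19.06 / 7.262e+09 = 1.458e-08 m³.
Wear depth h = V/A = 1.458e-08 / 8.300e-05 = 1.757e-04 m.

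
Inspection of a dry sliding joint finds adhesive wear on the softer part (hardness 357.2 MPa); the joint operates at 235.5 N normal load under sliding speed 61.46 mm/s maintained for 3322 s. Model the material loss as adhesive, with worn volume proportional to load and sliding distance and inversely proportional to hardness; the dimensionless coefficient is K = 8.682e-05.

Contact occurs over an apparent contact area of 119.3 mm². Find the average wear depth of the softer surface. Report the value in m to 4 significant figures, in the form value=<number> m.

value=9.796e-05 m

The algebra runs at exact precision — quoted intermediates are rounded, and rounded once at the end to four significant figures.
Convert: Sliding speed v = 61.46 mm/s = 0.06146 m/s. Sliding distance L = v·t = 0.06146 m/s × 3322 s = 204.2 m.
Convert: Hardness H = 357.2 MPa = 3.572e+08 Pa.
Convert: Contact area A = 119.3 mm² = 1.193e-04 m².
Working in SI base units: W = 235.5 N, H = 3.572e+08 Pa, K = 8.682e-05.
Wear volume V = K·W·L/H = 8.682e-05 · 235.5 · 204.2 / 3.572e+08 = 1.169e-08 m³.
Wear depth h = V/A = 1.169e-08 / 1.193e-04 = 9.796e-05 m.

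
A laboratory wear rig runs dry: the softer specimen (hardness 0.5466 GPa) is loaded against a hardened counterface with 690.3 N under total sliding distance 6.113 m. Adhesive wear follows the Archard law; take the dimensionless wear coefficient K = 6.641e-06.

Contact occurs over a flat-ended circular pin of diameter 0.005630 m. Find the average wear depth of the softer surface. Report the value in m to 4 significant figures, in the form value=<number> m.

Each operation carries full float precision; intermediates appear rounded. Rounded once at the end: four significant digits.
Hardness H = 0.5466 GPa = 5.466e+08 Pa.
Contact area A = π·d²/4 = π·(0.005630 m)²/4 = 2.489e-05 m².
Restated in SI base units: W = 690.3 N, H = 5.466e+08 Pa, K = 6.641e-06.
Volume removed: V = K·W·L/H = 6.641e-06 · 690.3 · 6.113 / 5.466e+08 = 5.127e-11 m³.
Mean wear depth h = V/A = 5.127e-11 / 2.489e-05 = 2.059e-06 m.

value=2.059e-06 m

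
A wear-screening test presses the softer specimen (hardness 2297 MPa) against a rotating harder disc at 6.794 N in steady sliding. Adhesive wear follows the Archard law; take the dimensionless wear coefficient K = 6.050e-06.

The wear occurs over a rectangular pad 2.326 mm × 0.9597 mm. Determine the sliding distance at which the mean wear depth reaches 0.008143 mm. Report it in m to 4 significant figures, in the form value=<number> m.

Displayed values are rounded. Every step carries exact precision — one final rounding: four significant figures.
Hardness H = 2297 MPa = 2.297e+09 Pa.
Pad sides 2.326 mm × 0.9597 mm = 2.326e-03 m × 9.597e-04 m. Contact area A = 2.326e-03 m × 9.597e-04 m = 2.232e-06 m².
Depth limit h_lim = 0.008143 mm = 8.143e-06 m.
In SI base units: W = 6.794 N, H = 2.297e+09 Pa, K = 6.050e-06.
Allowed volume V_lim = h_lim·A = 8.143e-06 · 2.232e-06 = 1.818e-11 m³.
So the life L = V_lim·H/(K·W) = 1.818e-11 · 2.297e+09 / (6.050e-06 · 6.794) = 1016 m.

value=1016 m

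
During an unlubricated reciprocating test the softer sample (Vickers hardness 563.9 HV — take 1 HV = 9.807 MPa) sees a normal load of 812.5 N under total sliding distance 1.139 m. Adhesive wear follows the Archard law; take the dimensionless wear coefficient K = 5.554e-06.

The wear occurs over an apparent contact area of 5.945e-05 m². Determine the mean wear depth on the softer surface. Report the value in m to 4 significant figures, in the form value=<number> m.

The intermediates are shown rounded — all working math carries full float precision — one final rounding to 4 significant digits.
Convert: Hardness H = 563.9 HV × 9.807 MPa/HV = 5530 MPa = 5.530e+09 Pa.
As SI base values: W = 812.5 N, H = 5.530e+09 Pa, K = 5.554e-06.
Worn volume V = K·W·L/H = 5.554e-06 · 812.5 · 1.139 / 5.530e+09 = 9.294e-13 m³.
Average depth h = V/A = 9.294e-13 / 5.945e-05 = 1.563e-08 m.

value=1.563e-08 m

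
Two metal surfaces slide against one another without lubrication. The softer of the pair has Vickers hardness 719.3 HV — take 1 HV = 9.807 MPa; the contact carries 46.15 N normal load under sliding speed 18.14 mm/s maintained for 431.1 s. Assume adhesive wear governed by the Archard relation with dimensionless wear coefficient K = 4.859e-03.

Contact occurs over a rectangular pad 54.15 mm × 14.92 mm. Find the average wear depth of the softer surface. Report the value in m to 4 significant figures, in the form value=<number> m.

value=3.077e-07 m

The intermediates are displayed rounded; the computation holds full precision — a lone final rounding, at four significant figures.
Sliding speed v = 18.14 mm/s = 0.01814 m/s. The distance L = v·t = 0.01814 m/s × 431.1 s = 7.820 m.
Hardness H = 719.3 HV × 9.807 MPa/HV = 7054 MPa = 7.054e+09 Pa.
Pad sides 54.15 mm × 14.92 mm = 0.05415 m × 0.01492 m. Contact area A = 0.05415 m × 0.01492 m = 8.079e-04 m².
In SI base units, W = 46.15 N, H = 7.054e+09 Pa, K = 4.859e-03.
Archard volume V = K·W·L/H = 4.859e-03 · 46.15 · 7.820 / 7.054e+09 = 2.486e-10 m³.
Wear depth h = V/A = 2.486e-10 / 8.079e-04 = 3.077e-07 m.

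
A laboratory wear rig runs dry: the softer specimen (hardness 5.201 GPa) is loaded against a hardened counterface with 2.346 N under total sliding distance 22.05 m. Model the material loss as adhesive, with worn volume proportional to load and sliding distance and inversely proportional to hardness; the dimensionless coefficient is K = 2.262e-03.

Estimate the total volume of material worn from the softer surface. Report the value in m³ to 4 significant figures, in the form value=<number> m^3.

value=2.250e-11 m^3

Each operation holds exact precision — displayed values are rounded. Rounded once at the end, at four significant digits.
Hardness H = 5.201 GPa = 5.201e+09 Pa.
Working in SI base units: W = 2.346 N, H = 5.201e+09 Pa, K = 2.262e-03.
Archard relation: V = K·W·L/H = 2.262e-03 · 2.346 · 22.05 / 5.201e+09 = 2.250e-11 m³.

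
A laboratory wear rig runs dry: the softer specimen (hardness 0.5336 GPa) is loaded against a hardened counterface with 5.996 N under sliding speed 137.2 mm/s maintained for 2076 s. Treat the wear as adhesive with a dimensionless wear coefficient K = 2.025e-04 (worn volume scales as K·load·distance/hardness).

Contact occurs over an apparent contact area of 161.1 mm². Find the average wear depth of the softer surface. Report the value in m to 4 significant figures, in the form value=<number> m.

value=4.023e-06 m

The intermediates are shown rounded, and every step maintains full float precision, and one last rounding to four significant digits.
Convert: Sliding speed v = 137.2 mm/s = 0.1372 m/s. The distance L = v·t = 0.1372 m/s × 2076 s = 284.8 m.
Convert: Hardness H = 0.5336 GPa = 5.336e+08 Pa.
Convert: Contact area A = 161.1 mm² = 1.611e-04 m².
SI base units throughout: W = 5.996 N, H = 5.336e+08 Pa, K = 2.025e-04.
Archard relation: V = K·W·L/H = 2.025e-04 · 5.996 · 284.8 / 5.336e+08 = 6.481e-10 m³.
Mean depth h = V/A = 6.481e-10 / 1.611e-04 = 4.023e-06 m.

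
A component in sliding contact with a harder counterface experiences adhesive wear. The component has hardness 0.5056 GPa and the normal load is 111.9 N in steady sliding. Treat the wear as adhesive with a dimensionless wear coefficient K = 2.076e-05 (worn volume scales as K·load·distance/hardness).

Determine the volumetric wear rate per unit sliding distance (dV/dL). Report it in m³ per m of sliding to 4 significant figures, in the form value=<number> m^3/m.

Every step runs at full precision; intermediates are printed rounded, and a single final rounding to 4 significant digits.
Hardness H = 0.5056 GPa = 5.056e+08 Pa.
In SI base units, W = 111.9 N, H = 5.056e+08 Pa, K = 2.076e-05.
Wear rate dV/dL = K·W/H, per unit distance: 2.076e-05 · 111.9 / 5.056e+08 = 4.595e-12 m³/m.

value=4.595e-12 m^3/m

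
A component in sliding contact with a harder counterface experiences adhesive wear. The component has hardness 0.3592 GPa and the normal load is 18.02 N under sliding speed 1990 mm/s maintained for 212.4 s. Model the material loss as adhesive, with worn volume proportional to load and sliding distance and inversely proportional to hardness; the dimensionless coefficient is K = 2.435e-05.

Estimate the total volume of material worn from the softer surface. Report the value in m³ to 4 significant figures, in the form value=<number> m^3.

value=5.163e-10 m^3

Every step runs at full float precision; intermediates appear rounded, and a lone final rounding to 4 significant digits.
Convert: Sliding speed v = 1990 mm/s = 1.990 m/s. The distance L = v·t = 1.990 m/s × 212.4 s = 422.7 m.
Convert: Hardness H = 0.3592 GPa = 3.592e+08 Pa.
In SI base units: W = 18.02 N, H = 3.592e+08 Pa, K = 2.435e-05.
Archard relation: V = K·W·L/H = 2.435e-05 · 18.02 · 422.7 / 3.592e+08 = 5.163e-10 m³.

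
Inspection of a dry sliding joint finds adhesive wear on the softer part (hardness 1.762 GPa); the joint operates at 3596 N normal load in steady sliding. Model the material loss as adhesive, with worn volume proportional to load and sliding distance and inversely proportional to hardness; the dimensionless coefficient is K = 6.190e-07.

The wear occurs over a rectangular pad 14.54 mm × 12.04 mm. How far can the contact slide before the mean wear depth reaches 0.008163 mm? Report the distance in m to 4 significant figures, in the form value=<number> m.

The algebra runs at full float precision — intermediates are printed rounded. Rounded just once, at four significant digits.
Hardness H = 1.762 GPa = 1.762e+09 Pa.
Pad sides 14.54 mm × 12.04 mm = 0.01454 m × 0.01204 m. Contact area A = 0.01454 m × 0.01204 m = 1.751e-04 m².
Depth limit h_lim = 0.008163 mm = 8.163e-06 m.
In SI base units: W = 3596 N, H = 1.762e+09 Pa, K = 6.190e-07.
Wearable volume V_lim = h_lim·A = 8.163e-06 · 1.751e-04 = 1.429e-09 m³.
Life L = V_lim·H/(K·W) = 1.429e-09 · 1.762e+09 / (6.190e-07 · 3596) = 1131 m.

value=1131 m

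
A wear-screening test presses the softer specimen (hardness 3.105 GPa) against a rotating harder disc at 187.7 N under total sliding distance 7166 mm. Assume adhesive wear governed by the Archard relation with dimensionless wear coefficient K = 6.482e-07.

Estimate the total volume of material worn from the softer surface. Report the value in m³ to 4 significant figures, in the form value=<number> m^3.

Intermediates are printed rounded, and each operation carries full float precision — rounded once at the end, at four significant digits.
Convert: Total distance L = 7166 mm = 7.166 m.
Convert: Hardness H = 3.105 GPa = 3.105e+09 Pa.
In SI base units: W = 187.7 N, H = 3.105e+09 Pa, K = 6.482e-07.
Worn volume V = K·W·L/H = 6.482e-07 · 187.7 · 7.166 / 3.105e+09 = 2.808e-13 m³.

value=2.808e-13 m^3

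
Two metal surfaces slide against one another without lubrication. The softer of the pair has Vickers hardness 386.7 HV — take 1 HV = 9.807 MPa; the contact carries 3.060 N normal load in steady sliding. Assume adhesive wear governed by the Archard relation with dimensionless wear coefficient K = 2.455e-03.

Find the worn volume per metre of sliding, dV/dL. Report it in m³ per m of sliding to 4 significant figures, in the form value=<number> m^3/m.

value=1.981e-12 m^3/m

The intermediates appear rounded, and all arithmetic holds full precision; a lone final rounding to 4 significant figures.
Hardness H = 386.7 HV × 9.807 MPa/HV = 3792 MPa = 3.792e+09 Pa.
As SI base values: W = 3.060 N, H = 3.792e+09 Pa, K = 2.455e-03.
Volumetric rate dV/dL = K·W/H — distance-free: 2.455e-03 · 3.060 / 3.792e+09 = 1.981e-12 m³/m.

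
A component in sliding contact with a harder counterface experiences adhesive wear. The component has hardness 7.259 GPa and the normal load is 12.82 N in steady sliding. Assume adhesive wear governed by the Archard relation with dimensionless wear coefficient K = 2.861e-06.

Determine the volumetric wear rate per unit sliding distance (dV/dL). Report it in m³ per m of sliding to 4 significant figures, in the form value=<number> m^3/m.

The computation holds full float precision; intermediates appear rounded; one final rounding, at 4 significant figures.
Hardness H = 7.259 GPa = 7.259e+09 Pa.
Restated in SI base units: W = 12.82 N, H = 7.259e+09 Pa, K = 2.861e-06.
Rate of wear dV/dL = K·W/H, per unit distance: 2.861e-06 · 12.82 / 7.259e+09 = 5.053e-15 m³/m.

value=5.053e-15 m^3/m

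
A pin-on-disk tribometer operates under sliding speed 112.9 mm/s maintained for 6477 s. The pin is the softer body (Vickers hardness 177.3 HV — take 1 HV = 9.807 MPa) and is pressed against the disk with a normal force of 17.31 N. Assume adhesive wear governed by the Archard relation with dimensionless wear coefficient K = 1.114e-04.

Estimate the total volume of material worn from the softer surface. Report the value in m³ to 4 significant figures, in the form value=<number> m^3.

Each operation maintains exact precision, and intermediates are printed rounded — one final rounding: 4 significant digits.
Sliding speed v = 112.9 mm/s = 0.1129 m/s. Total distance L = v·t = 0.1129 m/s × 6477 s = 731.3 m.
Hardness H = 177.3 HV × 9.807 MPa/HV = 1739 MPa = 1.739e+09 Pa.
SI base units throughout: W = 17.31 N, H = 1.739e+09 Pa, K = 1.114e-04.
The Archard volume V = K·W·L/H = 1.114e-04 · 17.31 · 731.3 / 1.739e+09 = 8.110e-10 m³.

value=8.110e-10 m^3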